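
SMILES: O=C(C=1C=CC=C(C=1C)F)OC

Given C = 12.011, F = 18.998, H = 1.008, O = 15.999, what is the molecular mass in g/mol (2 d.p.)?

168.17

Molecular formula: C9H9FO2.
M = 9×12.011 + 1×18.998 + 9×1.008 + 2×15.999 = 168.17 g/mol.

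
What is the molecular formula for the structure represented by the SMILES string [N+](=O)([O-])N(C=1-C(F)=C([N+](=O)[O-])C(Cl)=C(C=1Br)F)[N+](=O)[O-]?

Heavy atoms from the SMILES: 1 Br, 6 C, 1 Cl, 2 F, 4 N, 6 O.
Implicit hydrogens by atom environment:
  6 × C (aromatic): no H
  3 × N (charge +1): no H
  3 × O: no H
  3 × O (charge -1): no H
  2 × F: no H
  1 × Br: no H
  1 × Cl: no H
  1 × N: no H
  Total hydrogens = 0.
Molecular formula: C6BrClF2N4O6

C6BrClF2N4O6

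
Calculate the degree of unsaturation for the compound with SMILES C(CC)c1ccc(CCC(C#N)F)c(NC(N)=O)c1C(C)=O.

Molecular formula from the SMILES: C16H20FN3O2.
DoU = (2C + 2 + N − H − X)/2 = (2·16 + 2 + 3 − 20 − 1)/2 = 16/2 = 8.
(Structurally: 1 ring(s) + 7 π bond(s) = 8.)

8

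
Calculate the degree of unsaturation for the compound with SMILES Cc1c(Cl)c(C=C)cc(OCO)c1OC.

5

Molecular formula from the SMILES: C11H13ClO3.
DoU = (2C + 2 + N − H − X)/2 = (2·11 + 2 + 0 − 13 − 1)/2 = 10/2 = 5.
(Structurally: 1 ring(s) + 4 π bond(s) = 5.)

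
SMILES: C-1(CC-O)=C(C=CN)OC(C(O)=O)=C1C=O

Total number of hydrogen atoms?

11

Hydrogens are implicit in SMILES; fill each atom to its normal valence:
  4 × C (aromatic): no H
  3 × C: 1 H each → 3
  2 × C: 2 H each → 4
  2 × O: 1 H each → 2
  2 × O: no H
  1 × C: no H
  1 × N: 2 H
  1 × O (aromatic): no H
  Total hydrogens = 11.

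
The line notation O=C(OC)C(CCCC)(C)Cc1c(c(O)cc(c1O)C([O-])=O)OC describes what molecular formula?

C17H23O7-

Heavy atoms from the SMILES: 17 C, 7 O.
Implicit hydrogens by atom environment:
  5 × C (aromatic): no H
  4 × C: 3 H each → 12
  4 × C: 2 H each → 8
  4 × O: no H
  3 × C: no H
  2 × O: 1 H each → 2
  1 × C (aromatic): 1 H
  1 × O (charge -1): no H
  Total hydrogens = 23.
Net charge -1.
Molecular formula: C17H23O7-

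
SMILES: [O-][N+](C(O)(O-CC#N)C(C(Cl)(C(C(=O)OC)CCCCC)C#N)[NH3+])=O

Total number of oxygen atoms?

The symbol for oxygen appears 6 times in the SMILES.

6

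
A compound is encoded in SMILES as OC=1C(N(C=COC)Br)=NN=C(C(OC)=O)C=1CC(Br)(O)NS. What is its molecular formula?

C11H14Br2N4O5S

Heavy atoms from the SMILES: 2 Br, 11 C, 4 N, 5 O, 1 S.
Implicit hydrogens by atom environment:
  4 × C (aromatic): no H
  3 × O: no H
  2 × Br: no H
  2 × C: 3 H each → 6
  2 × C: 1 H each → 2
  2 × C: no H
  2 × N (aromatic): no H
  2 × O: 1 H each → 2
  1 × C: 2 H
  1 × N: 1 H
  1 × N: no H
  1 × S: 1 H
  Total hydrogens = 14.
Molecular formula: C11H14Br2N4O5S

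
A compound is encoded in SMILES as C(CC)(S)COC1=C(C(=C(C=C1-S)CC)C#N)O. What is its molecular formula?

C13H17NO2S2

Heavy atoms from the SMILES: 13 C, 1 N, 2 O, 2 S.
Implicit hydrogens by atom environment:
  5 × C (aromatic): no H
  3 × C: 2 H each → 6
  2 × C: 3 H each → 6
  2 × S: 1 H each → 2
  1 × C (aromatic): 1 H
  1 × C: 1 H
  1 × C: no H
  1 × N: no H
  1 × O: 1 H
  1 × O: no H
  Total hydrogens = 17.
Molecular formula: C13H17NO2S2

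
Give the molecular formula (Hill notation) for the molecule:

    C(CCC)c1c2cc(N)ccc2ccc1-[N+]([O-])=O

Heavy atoms from the SMILES: 14 C, 2 N, 2 O.
Implicit hydrogens by atom environment:
  5 × C (aromatic): 1 H each → 5
  5 × C (aromatic): no H
  3 × C: 2 H each → 6
  1 × C: 3 H
  1 × N: 2 H
  1 × N (charge +1): no H
  1 × O: no H
  1 × O (charge -1): no H
  Total hydrogens = 16.
Molecular formula: C14H16N2O2

C14H16N2O2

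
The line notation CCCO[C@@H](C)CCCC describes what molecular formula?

Heavy atoms from the SMILES: 9 C, 1 O.
Implicit hydrogens by atom environment:
  5 × C: 2 H each → 10
  3 × C: 3 H each → 9
  1 × C: 1 H
  1 × O: no H
  Total hydrogens = 20.
Molecular formula: C9H20O

C9H20O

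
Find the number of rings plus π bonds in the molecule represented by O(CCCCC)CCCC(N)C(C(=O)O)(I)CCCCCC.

Molecular formula from the SMILES: C17H34INO3.
DoU = (2C + 2 + N − H − X)/2 = (2·17 + 2 + 1 − 34 − 1)/2 = 2/2 = 1.
(Structurally: 0 ring(s) + 1 π bond(s) = 1.)

1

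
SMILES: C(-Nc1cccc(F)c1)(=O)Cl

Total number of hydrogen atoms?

5

Hydrogens are implicit in SMILES; fill each atom to its normal valence:
  4 × C (aromatic): 1 H each → 4
  2 × C (aromatic): no H
  1 × C: no H
  1 × Cl: no H
  1 × F: no H
  1 × N: 1 H
  1 × O: no H
  Total hydrogens = 5.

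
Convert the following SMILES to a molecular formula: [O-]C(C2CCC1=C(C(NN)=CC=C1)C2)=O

Heavy atoms from the SMILES: 11 C, 2 N, 2 O.
Implicit hydrogens by atom environment:
  3 × C: 2 H each → 6
  3 × C (aromatic): 1 H each → 3
  3 × C (aromatic): no H
  1 × C: 1 H
  1 × C: no H
  1 × N: 2 H
  1 × N: 1 H
  1 × O: no H
  1 × O (charge -1): no H
  Total hydrogens = 13.
Net charge -1.
Molecular formula: C11H13N2O2-

C11H13N2O2-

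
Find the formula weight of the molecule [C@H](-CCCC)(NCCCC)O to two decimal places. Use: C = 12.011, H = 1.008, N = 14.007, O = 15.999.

159.27

Molecular formula: C9H21NO.
M = 9×12.011 + 21×1.008 + 1×14.007 + 1×15.999 = 159.27 g/mol.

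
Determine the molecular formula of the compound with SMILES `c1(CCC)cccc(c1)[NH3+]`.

Heavy atoms from the SMILES: 9 C, 1 N.
Implicit hydrogens by atom environment:
  4 × C (aromatic): 1 H each → 4
  2 × C: 2 H each → 4
  2 × C (aromatic): no H
  1 × C: 3 H
  1 × N (charge +1): 3 H
  Total hydrogens = 14.
Net charge +1.
Molecular formula: C9H14N+

C9H14N+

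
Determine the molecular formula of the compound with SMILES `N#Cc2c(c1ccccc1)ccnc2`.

Heavy atoms from the SMILES: 12 C, 2 N.
Implicit hydrogens by atom environment:
  8 × C (aromatic): 1 H each → 8
  3 × C (aromatic): no H
  1 × C: no H
  1 × N (aromatic): no H
  1 × N: no H
  Total hydrogens = 8.
Molecular formula: C12H8N2

C12H8N2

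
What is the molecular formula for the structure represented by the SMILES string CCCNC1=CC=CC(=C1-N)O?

C9H14N2O

Heavy atoms from the SMILES: 9 C, 2 N, 1 O.
Implicit hydrogens by atom environment:
  3 × C (aromatic): 1 H each → 3
  3 × C (aromatic): no H
  2 × C: 2 H each → 4
  1 × C: 3 H
  1 × N: 2 H
  1 × N: 1 H
  1 × O: 1 H
  Total hydrogens = 14.
Molecular formula: C9H14N2O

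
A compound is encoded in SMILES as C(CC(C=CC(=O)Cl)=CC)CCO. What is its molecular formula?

C10H15ClO2

Heavy atoms from the SMILES: 10 C, 1 Cl, 2 O.
Implicit hydrogens by atom environment:
  4 × C: 2 H each → 8
  3 × C: 1 H each → 3
  2 × C: no H
  1 × C: 3 H
  1 × Cl: no H
  1 × O: 1 H
  1 × O: no H
  Total hydrogens = 15.
Molecular formula: C10H15ClO2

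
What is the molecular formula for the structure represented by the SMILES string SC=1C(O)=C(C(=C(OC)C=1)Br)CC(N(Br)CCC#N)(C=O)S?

C13H14Br2N2O3S2

Heavy atoms from the SMILES: 2 Br, 13 C, 2 N, 3 O, 2 S.
Implicit hydrogens by atom environment:
  5 × C (aromatic): no H
  3 × C: 2 H each → 6
  2 × Br: no H
  2 × C: no H
  2 × N: no H
  2 × O: no H
  2 × S: 1 H each → 2
  1 × C: 3 H
  1 × C (aromatic): 1 H
  1 × C: 1 H
  1 × O: 1 H
  Total hydrogens = 14.
Molecular formula: C13H14Br2N2O3S2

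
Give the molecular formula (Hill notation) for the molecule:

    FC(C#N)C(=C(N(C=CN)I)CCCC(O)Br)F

C10H13BrF2IN3O

Heavy atoms from the SMILES: 1 Br, 10 C, 2 F, 1 I, 3 N, 1 O.
Implicit hydrogens by atom environment:
  4 × C: 1 H each → 4
  3 × C: 2 H each → 6
  3 × C: no H
  2 × F: no H
  2 × N: no H
  1 × Br: no H
  1 × I: no H
  1 × N: 2 H
  1 × O: 1 H
  Total hydrogens = 13.
Molecular formula: C10H13BrF2IN3O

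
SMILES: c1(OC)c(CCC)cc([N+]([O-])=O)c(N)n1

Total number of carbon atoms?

The symbol for carbon appears 9 times in the SMILES. Lowercase c denotes aromatic carbon and counts toward C.

9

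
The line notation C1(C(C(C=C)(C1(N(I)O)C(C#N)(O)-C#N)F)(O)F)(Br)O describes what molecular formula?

C9H7BrF2IN3O4

Heavy atoms from the SMILES: 1 Br, 9 C, 2 F, 1 I, 3 N, 4 O.
Implicit hydrogens by atom environment:
  7 × C: no H
  4 × O: 1 H each → 4
  3 × N: no H
  2 × F: no H
  1 × Br: no H
  1 × C: 2 H
  1 × C: 1 H
  1 × I: no H
  Total hydrogens = 7.
Molecular formula: C9H7BrF2IN3O4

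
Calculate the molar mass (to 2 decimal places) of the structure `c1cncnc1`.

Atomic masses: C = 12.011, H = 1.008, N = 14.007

80.09

Molecular formula: C4H4N2.
M = 4×12.011 + 4×1.008 + 2×14.007 = 80.09 g/mol.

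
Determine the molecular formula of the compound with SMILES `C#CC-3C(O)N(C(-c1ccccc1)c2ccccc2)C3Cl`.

Heavy atoms from the SMILES: 18 C, 1 Cl, 1 N, 1 O.
Implicit hydrogens by atom environment:
  10 × C (aromatic): 1 H each → 10
  5 × C: 1 H each → 5
  2 × C (aromatic): no H
  1 × C: no H
  1 × Cl: no H
  1 × N: no H
  1 × O: 1 H
  Total hydrogens = 16.
Molecular formula: C18H16ClNO

C18H16ClNO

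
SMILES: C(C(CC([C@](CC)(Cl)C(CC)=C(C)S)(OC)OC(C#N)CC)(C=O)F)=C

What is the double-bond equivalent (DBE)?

Molecular formula from the SMILES: C19H29ClFNO3S.
DoU = (2C + 2 + N − H − X)/2 = (2·19 + 2 + 1 − 29 − 2)/2 = 10/2 = 5.
(Structurally: 0 ring(s) + 5 π bond(s) = 5.)

5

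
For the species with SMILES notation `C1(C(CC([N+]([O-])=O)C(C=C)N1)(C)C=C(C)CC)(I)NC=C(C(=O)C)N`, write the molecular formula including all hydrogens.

Heavy atoms from the SMILES: 17 C, 1 I, 4 N, 3 O.
Implicit hydrogens by atom environment:
  5 × C: 1 H each → 5
  5 × C: no H
  4 × C: 3 H each → 12
  3 × C: 2 H each → 6
  2 × N: 1 H each → 2
  2 × O: no H
  1 × I: no H
  1 × N: 2 H
  1 × N (charge +1): no H
  1 × O (charge -1): no H
  Total hydrogens = 27.
Molecular formula: C17H27IN4O3

C17H27IN4O3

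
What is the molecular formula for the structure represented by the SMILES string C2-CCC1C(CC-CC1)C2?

Heavy atoms from the SMILES: 10 C.
Implicit hydrogens by atom environment:
  8 × C: 2 H each → 16
  2 × C: 1 H each → 2
  Total hydrogens = 18.
Molecular formula: C10H18

C10H18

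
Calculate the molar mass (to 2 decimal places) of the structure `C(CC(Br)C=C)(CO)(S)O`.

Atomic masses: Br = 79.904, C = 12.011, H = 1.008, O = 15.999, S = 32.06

Molecular formula: C6H11BrO2S.
M = 1×79.904 + 6×12.011 + 11×1.008 + 2×15.999 + 1×32.06 = 227.12 g/mol.

227.12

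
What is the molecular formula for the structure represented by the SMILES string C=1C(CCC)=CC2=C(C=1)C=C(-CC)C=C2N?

C15H19N

Heavy atoms from the SMILES: 15 C, 1 N.
Implicit hydrogens by atom environment:
  5 × C (aromatic): 1 H each → 5
  5 × C (aromatic): no H
  3 × C: 2 H each → 6
  2 × C: 3 H each → 6
  1 × N: 2 H
  Total hydrogens = 19.
Molecular formula: C15H19N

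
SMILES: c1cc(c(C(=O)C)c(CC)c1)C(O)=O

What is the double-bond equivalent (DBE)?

6

Molecular formula from the SMILES: C11H12O3.
DoU = (2C + 2 + N − H − X)/2 = (2·11 + 2 + 0 − 12 − 0)/2 = 12/2 = 6.
(Structurally: 1 ring(s) + 5 π bond(s) = 6.)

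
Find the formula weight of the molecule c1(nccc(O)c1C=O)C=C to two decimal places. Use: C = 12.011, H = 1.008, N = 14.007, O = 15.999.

149.15

Molecular formula: C8H7NO2.
M = 8×12.011 + 7×1.008 + 1×14.007 + 2×15.999 = 149.15 g/mol.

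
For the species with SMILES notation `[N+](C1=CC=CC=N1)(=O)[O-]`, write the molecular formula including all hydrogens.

C5H4N2O2

Heavy atoms from the SMILES: 5 C, 2 N, 2 O.
Implicit hydrogens by atom environment:
  4 × C (aromatic): 1 H each → 4
  1 × C (aromatic): no H
  1 × N (aromatic): no H
  1 × N (charge +1): no H
  1 × O: no H
  1 × O (charge -1): no H
  Total hydrogens = 4.
Molecular formula: C5H4N2O2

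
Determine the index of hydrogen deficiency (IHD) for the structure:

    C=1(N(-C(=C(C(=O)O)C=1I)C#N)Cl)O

Molecular formula from the SMILES: C6H2ClIN2O3.
DoU = (2C + 2 + N − H − X)/2 = (2·6 + 2 + 2 − 2 − 2)/2 = 12/2 = 6.
(Structurally: 1 ring(s) + 5 π bond(s) = 6.)

6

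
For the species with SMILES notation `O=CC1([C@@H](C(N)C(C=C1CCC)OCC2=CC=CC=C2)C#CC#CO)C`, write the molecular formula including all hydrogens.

C22H25NO3

Heavy atoms from the SMILES: 22 C, 1 N, 3 O.
Implicit hydrogens by atom environment:
  6 × C: no H
  5 × C: 1 H each → 5
  5 × C (aromatic): 1 H each → 5
  3 × C: 2 H each → 6
  2 × C: 3 H each → 6
  2 × O: no H
  1 × C (aromatic): no H
  1 × N: 2 H
  1 × O: 1 H
  Total hydrogens = 25.
Molecular formula: C22H25NO3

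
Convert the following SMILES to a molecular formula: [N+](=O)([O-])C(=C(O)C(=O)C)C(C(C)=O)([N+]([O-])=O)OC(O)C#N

Heavy atoms from the SMILES: 9 C, 3 N, 9 O.
Implicit hydrogens by atom environment:
  6 × C: no H
  5 × O: no H
  2 × C: 3 H each → 6
  2 × N (charge +1): no H
  2 × O: 1 H each → 2
  2 × O (charge -1): no H
  1 × C: 1 H
  1 × N: no H
  Total hydrogens = 9.
Molecular formula: C9H9N3O9

C9H9N3O9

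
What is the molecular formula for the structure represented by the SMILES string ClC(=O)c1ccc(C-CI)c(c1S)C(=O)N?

Heavy atoms from the SMILES: 10 C, 1 Cl, 1 I, 1 N, 2 O, 1 S.
Implicit hydrogens by atom environment:
  4 × C (aromatic): no H
  2 × C: 2 H each → 4
  2 × C (aromatic): 1 H each → 2
  2 × C: no H
  2 × O: no H
  1 × Cl: no H
  1 × I: no H
  1 × N: 2 H
  1 × S: 1 H
  Total hydrogens = 9.
Molecular formula: C10H9ClINO2S

C10H9ClINO2S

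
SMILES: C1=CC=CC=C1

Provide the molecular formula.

Heavy atoms from the SMILES: 6 C.
Implicit hydrogens by atom environment:
  6 × C (aromatic): 1 H each → 6
  Total hydrogens = 6.
Molecular formula: C6H6

C6H6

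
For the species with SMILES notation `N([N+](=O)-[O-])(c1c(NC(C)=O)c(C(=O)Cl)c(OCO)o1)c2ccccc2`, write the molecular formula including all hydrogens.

Heavy atoms from the SMILES: 14 C, 1 Cl, 3 N, 7 O.
Implicit hydrogens by atom environment:
  5 × C (aromatic): 1 H each → 5
  5 × C (aromatic): no H
  4 × O: no H
  2 × C: no H
  1 × C: 3 H
  1 × C: 2 H
  1 × Cl: no H
  1 × N: 1 H
  1 × N: no H
  1 × N (charge +1): no H
  1 × O: 1 H
  1 × O (aromatic): no H
  1 × O (charge -1): no H
  Total hydrogens = 12.
Molecular formula: C14H12ClN3O7

C14H12ClN3O7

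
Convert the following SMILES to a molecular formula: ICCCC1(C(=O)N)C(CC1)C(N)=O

C9H15IN2O2

Heavy atoms from the SMILES: 9 C, 1 I, 2 N, 2 O.
Implicit hydrogens by atom environment:
  5 × C: 2 H each → 10
  3 × C: no H
  2 × N: 2 H each → 4
  2 × O: no H
  1 × C: 1 H
  1 × I: no H
  Total hydrogens = 15.
Molecular formula: C9H15IN2O2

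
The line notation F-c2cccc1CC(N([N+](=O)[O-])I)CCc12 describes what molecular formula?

C10H10FIN2O2

Heavy atoms from the SMILES: 10 C, 1 F, 1 I, 2 N, 2 O.
Implicit hydrogens by atom environment:
  3 × C: 2 H each → 6
  3 × C (aromatic): 1 H each → 3
  3 × C (aromatic): no H
  1 × C: 1 H
  1 × F: no H
  1 × I: no H
  1 × N: no H
  1 × N (charge +1): no H
  1 × O: no H
  1 × O (charge -1): no H
  Total hydrogens = 10.
Molecular formula: C10H10FIN2O2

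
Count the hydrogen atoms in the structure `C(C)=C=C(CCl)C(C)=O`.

Hydrogens are implicit in SMILES; fill each atom to its normal valence:
  3 × C: no H
  2 × C: 3 H each → 6
  1 × C: 2 H
  1 × C: 1 H
  1 × Cl: no H
  1 × O: no H
  Total hydrogens = 9.

9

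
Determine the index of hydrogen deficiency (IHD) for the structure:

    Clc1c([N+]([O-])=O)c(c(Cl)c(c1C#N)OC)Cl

Molecular formula from the SMILES: C8H3Cl3N2O3.
DoU = (2C + 2 + N − H − X)/2 = (2·8 + 2 + 2 − 3 − 3)/2 = 14/2 = 7.
(Structurally: 1 ring(s) + 6 π bond(s) = 7.)

7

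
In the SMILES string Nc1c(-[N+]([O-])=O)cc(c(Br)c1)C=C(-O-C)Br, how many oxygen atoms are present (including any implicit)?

3

The symbol for oxygen appears 3 times in the SMILES.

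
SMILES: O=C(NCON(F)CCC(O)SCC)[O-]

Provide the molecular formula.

C7H14FN2O4S-

Heavy atoms from the SMILES: 7 C, 1 F, 2 N, 4 O, 1 S.
Implicit hydrogens by atom environment:
  4 × C: 2 H each → 8
  2 × O: no H
  1 × C: 3 H
  1 × C: 1 H
  1 × C: no H
  1 × F: no H
  1 × N: 1 H
  1 × N: no H
  1 × O: 1 H
  1 × O (charge -1): no H
  1 × S: no H
  Total hydrogens = 14.
Net charge -1.
Molecular formula: C7H14FN2O4S-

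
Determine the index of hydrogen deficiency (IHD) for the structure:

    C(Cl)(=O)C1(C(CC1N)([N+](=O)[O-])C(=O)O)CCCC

4

Molecular formula from the SMILES: C10H15ClN2O5.
DoU = (2C + 2 + N − H − X)/2 = (2·10 + 2 + 2 − 15 − 1)/2 = 8/2 = 4.
(Structurally: 1 ring(s) + 3 π bond(s) = 4.)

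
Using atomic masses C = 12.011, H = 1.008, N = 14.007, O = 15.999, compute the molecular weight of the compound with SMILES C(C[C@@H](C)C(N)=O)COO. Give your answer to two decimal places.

147.17

Molecular formula: C6H13NO3.
M = 6×12.011 + 13×1.008 + 1×14.007 + 3×15.999 = 147.17 g/mol.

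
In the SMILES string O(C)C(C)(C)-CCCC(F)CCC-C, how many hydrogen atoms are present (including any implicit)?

25

Hydrogens are implicit in SMILES; fill each atom to its normal valence:
  6 × C: 2 H each → 12
  4 × C: 3 H each → 12
  1 × C: 1 H
  1 × C: no H
  1 × F: no H
  1 × O: no H
  Total hydrogens = 25.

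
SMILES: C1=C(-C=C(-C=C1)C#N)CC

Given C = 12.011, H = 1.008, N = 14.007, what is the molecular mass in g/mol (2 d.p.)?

Molecular formula: C9H9N.
M = 9×12.011 + 9×1.008 + 1×14.007 = 131.18 g/mol.

131.18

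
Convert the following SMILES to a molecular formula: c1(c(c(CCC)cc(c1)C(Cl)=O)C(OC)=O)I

C12H12ClIO3

Heavy atoms from the SMILES: 12 C, 1 Cl, 1 I, 3 O.
Implicit hydrogens by atom environment:
  4 × C (aromatic): no H
  3 × O: no H
  2 × C: 3 H each → 6
  2 × C: 2 H each → 4
  2 × C (aromatic): 1 H each → 2
  2 × C: no H
  1 × Cl: no H
  1 × I: no H
  Total hydrogens = 12.
Molecular formula: C12H12ClIO3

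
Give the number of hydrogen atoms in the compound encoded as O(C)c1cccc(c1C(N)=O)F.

Hydrogens are implicit in SMILES; fill each atom to its normal valence:
  3 × C (aromatic): 1 H each → 3
  3 × C (aromatic): no H
  2 × O: no H
  1 × C: 3 H
  1 × C: no H
  1 × F: no H
  1 × N: 2 H
  Total hydrogens = 8.

8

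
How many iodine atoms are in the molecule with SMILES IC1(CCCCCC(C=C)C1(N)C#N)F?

The symbol for iodine appears 1 time in the SMILES.

1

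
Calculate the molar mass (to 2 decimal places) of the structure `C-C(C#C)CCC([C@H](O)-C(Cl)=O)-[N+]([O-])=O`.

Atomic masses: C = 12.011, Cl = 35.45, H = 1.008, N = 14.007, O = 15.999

Molecular formula: C9H12ClNO4.
M = 9×12.011 + 1×35.45 + 12×1.008 + 1×14.007 + 4×15.999 = 233.65 g/mol.

233.65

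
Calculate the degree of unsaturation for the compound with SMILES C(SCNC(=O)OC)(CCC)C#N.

Molecular formula from the SMILES: C8H14N2O2S.
DoU = (2C + 2 + N − H − X)/2 = (2·8 + 2 + 2 − 14 − 0)/2 = 6/2 = 3.
(Structurally: 0 ring(s) + 3 π bond(s) = 3.)

3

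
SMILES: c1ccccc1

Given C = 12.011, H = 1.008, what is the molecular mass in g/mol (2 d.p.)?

78.11

Molecular formula: C6H6.
M = 6×12.011 + 6×1.008 = 78.11 g/mol.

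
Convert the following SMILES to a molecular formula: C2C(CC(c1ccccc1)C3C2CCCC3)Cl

Heavy atoms from the SMILES: 16 C, 1 Cl.
Implicit hydrogens by atom environment:
  6 × C: 2 H each → 12
  5 × C (aromatic): 1 H each → 5
  4 × C: 1 H each → 4
  1 × C (aromatic): no H
  1 × Cl: no H
  Total hydrogens = 21.
Molecular formula: C16H21Cl

C16H21Cl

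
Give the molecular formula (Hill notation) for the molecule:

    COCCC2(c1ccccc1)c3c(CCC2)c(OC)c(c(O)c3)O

C20H24O4

Heavy atoms from the SMILES: 20 C, 4 O.
Implicit hydrogens by atom environment:
  6 × C (aromatic): 1 H each → 6
  6 × C (aromatic): no H
  5 × C: 2 H each → 10
  2 × C: 3 H each → 6
  2 × O: 1 H each → 2
  2 × O: no H
  1 × C: no H
  Total hydrogens = 24.
Molecular formula: C20H24O4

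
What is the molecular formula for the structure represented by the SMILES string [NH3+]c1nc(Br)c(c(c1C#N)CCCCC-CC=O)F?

C13H16BrFN3O+

Heavy atoms from the SMILES: 1 Br, 13 C, 1 F, 3 N, 1 O.
Implicit hydrogens by atom environment:
  6 × C: 2 H each → 12
  5 × C (aromatic): no H
  1 × Br: no H
  1 × C: 1 H
  1 × C: no H
  1 × F: no H
  1 × N (charge +1): 3 H
  1 × N (aromatic): no H
  1 × N: no H
  1 × O: no H
  Total hydrogens = 16.
Net charge +1.
Molecular formula: C13H16BrFN3O+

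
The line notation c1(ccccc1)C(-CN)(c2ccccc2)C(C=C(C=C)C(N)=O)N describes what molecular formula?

Heavy atoms from the SMILES: 20 C, 3 N, 1 O.
Implicit hydrogens by atom environment:
  10 × C (aromatic): 1 H each → 10
  3 × C: 1 H each → 3
  3 × C: no H
  3 × N: 2 H each → 6
  2 × C: 2 H each → 4
  2 × C (aromatic): no H
  1 × O: no H
  Total hydrogens = 23.
Molecular formula: C20H23N3O

C20H23N3O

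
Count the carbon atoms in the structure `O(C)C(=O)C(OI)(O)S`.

3

The symbol for carbon appears 3 times in the SMILES.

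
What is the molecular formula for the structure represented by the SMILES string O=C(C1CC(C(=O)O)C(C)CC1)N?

Heavy atoms from the SMILES: 9 C, 1 N, 3 O.
Implicit hydrogens by atom environment:
  3 × C: 2 H each → 6
  3 × C: 1 H each → 3
  2 × C: no H
  2 × O: no H
  1 × C: 3 H
  1 × N: 2 H
  1 × O: 1 H
  Total hydrogens = 15.
Molecular formula: C9H15NO3

C9H15NO3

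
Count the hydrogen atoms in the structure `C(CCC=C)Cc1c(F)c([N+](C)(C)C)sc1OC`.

23

Hydrogens are implicit in SMILES; fill each atom to its normal valence:
  5 × C: 2 H each → 10
  4 × C: 3 H each → 12
  4 × C (aromatic): no H
  1 × C: 1 H
  1 × F: no H
  1 × N (charge +1): no H
  1 × O: no H
  1 × S (aromatic): no H
  Total hydrogens = 23.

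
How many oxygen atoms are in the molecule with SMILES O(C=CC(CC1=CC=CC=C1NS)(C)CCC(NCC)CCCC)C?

1

The symbol for oxygen appears 1 time in the SMILES.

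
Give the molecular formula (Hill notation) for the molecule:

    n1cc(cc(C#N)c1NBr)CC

C8H8BrN3

Heavy atoms from the SMILES: 1 Br, 8 C, 3 N.
Implicit hydrogens by atom environment:
  3 × C (aromatic): no H
  2 × C (aromatic): 1 H each → 2
  1 × Br: no H
  1 × C: 3 H
  1 × C: 2 H
  1 × C: no H
  1 × N: 1 H
  1 × N (aromatic): no H
  1 × N: no H
  Total hydrogens = 8.
Molecular formula: C8H8BrN3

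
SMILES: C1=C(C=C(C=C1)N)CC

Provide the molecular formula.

C8H11N

Heavy atoms from the SMILES: 8 C, 1 N.
Implicit hydrogens by atom environment:
  4 × C (aromatic): 1 H each → 4
  2 × C (aromatic): no H
  1 × C: 3 H
  1 × C: 2 H
  1 × N: 2 H
  Total hydrogens = 11.
Molecular formula: C8H11N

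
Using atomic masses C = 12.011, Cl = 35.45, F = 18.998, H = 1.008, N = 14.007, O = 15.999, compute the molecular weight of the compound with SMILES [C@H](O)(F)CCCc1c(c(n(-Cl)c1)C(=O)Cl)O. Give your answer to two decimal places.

Molecular formula: C9H10Cl2FNO3.
M = 9×12.011 + 2×35.45 + 1×18.998 + 10×1.008 + 1×14.007 + 3×15.999 = 270.08 g/mol.

270.08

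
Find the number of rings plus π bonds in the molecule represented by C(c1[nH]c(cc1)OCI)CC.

3

Molecular formula from the SMILES: C8H12INO.
DoU = (2C + 2 + N − H − X)/2 = (2·8 + 2 + 1 − 12 − 1)/2 = 6/2 = 3.
(Structurally: 1 ring(s) + 2 π bond(s) = 3.)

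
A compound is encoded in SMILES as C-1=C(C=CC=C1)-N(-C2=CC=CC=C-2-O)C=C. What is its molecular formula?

C14H13NO

Heavy atoms from the SMILES: 14 C, 1 N, 1 O.
Implicit hydrogens by atom environment:
  9 × C (aromatic): 1 H each → 9
  3 × C (aromatic): no H
  1 × C: 2 H
  1 × C: 1 H
  1 × N: no H
  1 × O: 1 H
  Total hydrogens = 13.
Molecular formula: C14H13NO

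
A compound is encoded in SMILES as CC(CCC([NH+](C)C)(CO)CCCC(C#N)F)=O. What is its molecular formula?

Heavy atoms from the SMILES: 13 C, 1 F, 2 N, 2 O.
Implicit hydrogens by atom environment:
  6 × C: 2 H each → 12
  3 × C: 3 H each → 9
  3 × C: no H
  1 × C: 1 H
  1 × F: no H
  1 × N (charge +1): 1 H
  1 × N: no H
  1 × O: 1 H
  1 × O: no H
  Total hydrogens = 24.
Net charge +1.
Molecular formula: C13H24FN2O2+

C13H24FN2O2+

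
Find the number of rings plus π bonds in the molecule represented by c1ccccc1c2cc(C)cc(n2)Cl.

Molecular formula from the SMILES: C12H10ClN.
DoU = (2C + 2 + N − H − X)/2 = (2·12 + 2 + 1 − 10 − 1)/2 = 16/2 = 8.
(Structurally: 2 ring(s) + 6 π bond(s) = 8.)

8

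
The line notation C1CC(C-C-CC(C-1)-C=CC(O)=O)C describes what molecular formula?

Heavy atoms from the SMILES: 12 C, 2 O.
Implicit hydrogens by atom environment:
  6 × C: 2 H each → 12
  4 × C: 1 H each → 4
  1 × C: 3 H
  1 × C: no H
  1 × O: 1 H
  1 × O: no H
  Total hydrogens = 20.
Molecular formula: C12H20O2

C12H20O2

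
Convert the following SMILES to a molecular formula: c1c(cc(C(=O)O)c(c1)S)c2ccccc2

Heavy atoms from the SMILES: 13 C, 2 O, 1 S.
Implicit hydrogens by atom environment:
  8 × C (aromatic): 1 H each → 8
  4 × C (aromatic): no H
  1 × C: no H
  1 × O: 1 H
  1 × O: no H
  1 × S: 1 H
  Total hydrogens = 10.
Molecular formula: C13H10O2S

C13H10O2S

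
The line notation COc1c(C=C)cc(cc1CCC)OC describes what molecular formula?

Heavy atoms from the SMILES: 13 C, 2 O.
Implicit hydrogens by atom environment:
  4 × C (aromatic): no H
  3 × C: 3 H each → 9
  3 × C: 2 H each → 6
  2 × C (aromatic): 1 H each → 2
  2 × O: no H
  1 × C: 1 H
  Total hydrogens = 18.
Molecular formula: C13H18O2

C13H18O2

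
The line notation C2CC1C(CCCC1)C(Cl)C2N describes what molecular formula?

Heavy atoms from the SMILES: 10 C, 1 Cl, 1 N.
Implicit hydrogens by atom environment:
  6 × C: 2 H each → 12
  4 × C: 1 H each → 4
  1 × Cl: no H
  1 × N: 2 H
  Total hydrogens = 18.
Molecular formula: C10H18ClN

C10H18ClN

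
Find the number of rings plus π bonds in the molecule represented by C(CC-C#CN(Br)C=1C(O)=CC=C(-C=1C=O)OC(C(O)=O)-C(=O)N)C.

Molecular formula from the SMILES: C16H17BrN2O6.
DoU = (2C + 2 + N − H − X)/2 = (2·16 + 2 + 2 − 17 − 1)/2 = 18/2 = 9.
(Structurally: 1 ring(s) + 8 π bond(s) = 9.)

9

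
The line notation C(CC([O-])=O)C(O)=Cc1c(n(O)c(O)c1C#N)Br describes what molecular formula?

C10H8BrN2O5-

Heavy atoms from the SMILES: 1 Br, 10 C, 2 N, 5 O.
Implicit hydrogens by atom environment:
  4 × C (aromatic): no H
  3 × C: no H
  3 × O: 1 H each → 3
  2 × C: 2 H each → 4
  1 × Br: no H
  1 × C: 1 H
  1 × N (aromatic): no H
  1 × N: no H
  1 × O: no H
  1 × O (charge -1): no H
  Total hydrogens = 8.
Net charge -1.
Molecular formula: C10H8BrN2O5-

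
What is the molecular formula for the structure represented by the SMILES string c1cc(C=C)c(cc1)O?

Heavy atoms from the SMILES: 8 C, 1 O.
Implicit hydrogens by atom environment:
  4 × C (aromatic): 1 H each → 4
  2 × C (aromatic): no H
  1 × C: 2 H
  1 × C: 1 H
  1 × O: 1 H
  Total hydrogens = 8.
Molecular formula: C8H8O

C8H8O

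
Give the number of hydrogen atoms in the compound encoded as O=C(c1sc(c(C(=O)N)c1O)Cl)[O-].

3

Hydrogens are implicit in SMILES; fill each atom to its normal valence:
  4 × C (aromatic): no H
  2 × C: no H
  2 × O: no H
  1 × Cl: no H
  1 × N: 2 H
  1 × O: 1 H
  1 × O (charge -1): no H
  1 × S (aromatic): no H
  Total hydrogens = 3.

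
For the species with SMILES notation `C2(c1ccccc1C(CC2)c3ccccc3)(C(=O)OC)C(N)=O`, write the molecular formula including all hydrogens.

Heavy atoms from the SMILES: 19 C, 1 N, 3 O.
Implicit hydrogens by atom environment:
  9 × C (aromatic): 1 H each → 9
  3 × C (aromatic): no H
  3 × C: no H
  3 × O: no H
  2 × C: 2 H each → 4
  1 × C: 3 H
  1 × C: 1 H
  1 × N: 2 H
  Total hydrogens = 19.
Molecular formula: C19H19NO3

C19H19NO3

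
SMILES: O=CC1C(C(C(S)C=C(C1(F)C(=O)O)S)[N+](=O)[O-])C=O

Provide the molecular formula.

C10H10FNO6S2

Heavy atoms from the SMILES: 10 C, 1 F, 1 N, 6 O, 2 S.
Implicit hydrogens by atom environment:
  7 × C: 1 H each → 7
  4 × O: no H
  3 × C: no H
  2 × S: 1 H each → 2
  1 × F: no H
  1 × N (charge +1): no H
  1 × O: 1 H
  1 × O (charge -1): no H
  Total hydrogens = 10.
Molecular formula: C10H10FNO6S2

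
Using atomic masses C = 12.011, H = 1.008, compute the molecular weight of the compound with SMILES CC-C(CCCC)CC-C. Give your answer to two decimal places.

Molecular formula: C10H22.
M = 10×12.011 + 22×1.008 = 142.29 g/mol.

142.29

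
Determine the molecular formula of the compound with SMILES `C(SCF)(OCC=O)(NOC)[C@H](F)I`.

C6H10F2INO3S

Heavy atoms from the SMILES: 6 C, 2 F, 1 I, 1 N, 3 O, 1 S.
Implicit hydrogens by atom environment:
  3 × O: no H
  2 × C: 2 H each → 4
  2 × C: 1 H each → 2
  2 × F: no H
  1 × C: 3 H
  1 × C: no H
  1 × I: no H
  1 × N: 1 H
  1 × S: no H
  Total hydrogens = 10.
Molecular formula: C6H10F2INO3S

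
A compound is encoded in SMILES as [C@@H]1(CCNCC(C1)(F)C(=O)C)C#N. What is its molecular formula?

C9H13FN2O

Heavy atoms from the SMILES: 9 C, 1 F, 2 N, 1 O.
Implicit hydrogens by atom environment:
  4 × C: 2 H each → 8
  3 × C: no H
  1 × C: 3 H
  1 × C: 1 H
  1 × F: no H
  1 × N: 1 H
  1 × N: no H
  1 × O: no H
  Total hydrogens = 13.
Molecular formula: C9H13FN2O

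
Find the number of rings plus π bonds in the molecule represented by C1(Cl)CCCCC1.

1

Molecular formula from the SMILES: C6H11Cl.
DoU = (2C + 2 + N − H − X)/2 = (2·6 + 2 + 0 − 11 − 1)/2 = 2/2 = 1.
(Structurally: 1 ring(s) + 0 π bond(s) = 1.)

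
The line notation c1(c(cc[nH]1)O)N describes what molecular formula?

Heavy atoms from the SMILES: 4 C, 2 N, 1 O.
Implicit hydrogens by atom environment:
  2 × C (aromatic): 1 H each → 2
  2 × C (aromatic): no H
  1 × N: 2 H
  1 × N (aromatic): 1 H
  1 × O: 1 H
  Total hydrogens = 6.
Molecular formula: C4H6N2O

C4H6N2O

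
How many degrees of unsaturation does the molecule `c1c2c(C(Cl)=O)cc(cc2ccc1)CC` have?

8

Molecular formula from the SMILES: C13H11ClO.
DoU = (2C + 2 + N − H − X)/2 = (2·13 + 2 + 0 − 11 − 1)/2 = 16/2 = 8.
(Structurally: 2 ring(s) + 6 π bond(s) = 8.)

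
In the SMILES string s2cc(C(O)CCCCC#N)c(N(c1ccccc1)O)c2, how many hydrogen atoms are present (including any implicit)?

18

Hydrogens are implicit in SMILES; fill each atom to its normal valence:
  7 × C (aromatic): 1 H each → 7
  4 × C: 2 H each → 8
  3 × C (aromatic): no H
  2 × N: no H
  2 × O: 1 H each → 2
  1 × C: 1 H
  1 × C: no H
  1 × S (aromatic): no H
  Total hydrogens = 18.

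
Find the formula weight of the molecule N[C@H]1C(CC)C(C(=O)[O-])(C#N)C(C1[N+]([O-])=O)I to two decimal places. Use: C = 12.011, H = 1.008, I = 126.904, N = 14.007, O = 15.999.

352.11

Molecular formula: C9H11IN3O4-.
M = 9×12.011 + 11×1.008 + 1×126.904 + 3×14.007 + 4×15.999 = 352.11 g/mol.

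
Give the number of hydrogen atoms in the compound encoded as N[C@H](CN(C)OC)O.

12

Hydrogens are implicit in SMILES; fill each atom to its normal valence:
  2 × C: 3 H each → 6
  1 × C: 2 H
  1 × C: 1 H
  1 × N: 2 H
  1 × N: no H
  1 × O: 1 H
  1 × O: no H
  Total hydrogens = 12.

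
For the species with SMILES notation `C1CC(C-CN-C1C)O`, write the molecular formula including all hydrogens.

C7H15NO

Heavy atoms from the SMILES: 7 C, 1 N, 1 O.
Implicit hydrogens by atom environment:
  4 × C: 2 H each → 8
  2 × C: 1 H each → 2
  1 × C: 3 H
  1 × N: 1 H
  1 × O: 1 H
  Total hydrogens = 15.
Molecular formula: C7H15NO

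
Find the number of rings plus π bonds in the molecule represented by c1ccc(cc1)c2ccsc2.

Molecular formula from the SMILES: C10H8S.
DoU = (2C + 2 + N − H − X)/2 = (2·10 + 2 + 0 − 8 − 0)/2 = 14/2 = 7.
(Structurally: 2 ring(s) + 5 π bond(s) = 7.)

7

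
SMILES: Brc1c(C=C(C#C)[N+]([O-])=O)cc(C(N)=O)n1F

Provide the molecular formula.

C9H5BrFN3O3

Heavy atoms from the SMILES: 1 Br, 9 C, 1 F, 3 N, 3 O.
Implicit hydrogens by atom environment:
  3 × C (aromatic): no H
  3 × C: no H
  2 × C: 1 H each → 2
  2 × O: no H
  1 × Br: no H
  1 × C (aromatic): 1 H
  1 × F: no H
  1 × N: 2 H
  1 × N (aromatic): no H
  1 × N (charge +1): no H
  1 × O (charge -1): no H
  Total hydrogens = 5.
Molecular formula: C9H5BrFN3O3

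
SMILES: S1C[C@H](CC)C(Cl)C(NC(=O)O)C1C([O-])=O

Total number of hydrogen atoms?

13

Hydrogens are implicit in SMILES; fill each atom to its normal valence:
  4 × C: 1 H each → 4
  2 × C: 2 H each → 4
  2 × C: no H
  2 × O: no H
  1 × C: 3 H
  1 × Cl: no H
  1 × N: 1 H
  1 × O: 1 H
  1 × O (charge -1): no H
  1 × S: no H
  Total hydrogens = 13.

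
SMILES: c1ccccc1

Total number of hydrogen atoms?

6

Hydrogens are implicit in SMILES; fill each atom to its normal valence:
  6 × C (aromatic): 1 H each → 6
  Total hydrogens = 6.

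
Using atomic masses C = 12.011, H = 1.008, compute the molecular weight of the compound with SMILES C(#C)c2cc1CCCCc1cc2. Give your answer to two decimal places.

156.23

Molecular formula: C12H12.
M = 12×12.011 + 12×1.008 = 156.23 g/mol.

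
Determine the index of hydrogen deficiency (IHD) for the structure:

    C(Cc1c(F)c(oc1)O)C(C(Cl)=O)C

4

Molecular formula from the SMILES: C9H10ClFO3.
DoU = (2C + 2 + N − H − X)/2 = (2·9 + 2 + 0 − 10 − 2)/2 = 8/2 = 4.
(Structurally: 1 ring(s) + 3 π bond(s) = 4.)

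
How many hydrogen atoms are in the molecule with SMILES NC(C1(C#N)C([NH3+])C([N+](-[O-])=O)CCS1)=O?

Hydrogens are implicit in SMILES; fill each atom to its normal valence:
  3 × C: no H
  2 × C: 2 H each → 4
  2 × C: 1 H each → 2
  2 × O: no H
  1 × N (charge +1): 3 H
  1 × N: 2 H
  1 × N: no H
  1 × N (charge +1): no H
  1 × O (charge -1): no H
  1 × S: no H
  Total hydrogens = 11.

11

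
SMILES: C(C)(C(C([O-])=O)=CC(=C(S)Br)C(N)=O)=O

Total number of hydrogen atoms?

7

Hydrogens are implicit in SMILES; fill each atom to its normal valence:
  6 × C: no H
  3 × O: no H
  1 × Br: no H
  1 × C: 3 H
  1 × C: 1 H
  1 × N: 2 H
  1 × O (charge -1): no H
  1 × S: 1 H
  Total hydrogens = 7.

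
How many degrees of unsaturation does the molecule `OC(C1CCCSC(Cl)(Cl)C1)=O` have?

Molecular formula from the SMILES: C7H10Cl2O2S.
DoU = (2C + 2 + N − H − X)/2 = (2·7 + 2 + 0 − 10 − 2)/2 = 4/2 = 2.
(Structurally: 1 ring(s) + 1 π bond(s) = 2.)

2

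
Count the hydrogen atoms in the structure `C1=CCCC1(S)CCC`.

14

Hydrogens are implicit in SMILES; fill each atom to its normal valence:
  4 × C: 2 H each → 8
  2 × C: 1 H each → 2
  1 × C: 3 H
  1 × C: no H
  1 × S: 1 H
  Total hydrogens = 14.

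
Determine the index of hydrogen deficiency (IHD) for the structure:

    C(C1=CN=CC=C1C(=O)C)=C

Molecular formula from the SMILES: C9H9NO.
DoU = (2C + 2 + N − H − X)/2 = (2·9 + 2 + 1 − 9 − 0)/2 = 12/2 = 6.
(Structurally: 1 ring(s) + 5 π bond(s) = 6.)

6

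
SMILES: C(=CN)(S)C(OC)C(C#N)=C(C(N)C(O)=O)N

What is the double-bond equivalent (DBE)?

5

Molecular formula from the SMILES: C9H14N4O3S.
DoU = (2C + 2 + N − H − X)/2 = (2·9 + 2 + 4 − 14 − 0)/2 = 10/2 = 5.
(Structurally: 0 ring(s) + 5 π bond(s) = 5.)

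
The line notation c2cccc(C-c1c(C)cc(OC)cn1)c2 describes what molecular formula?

C14H15NO

Heavy atoms from the SMILES: 14 C, 1 N, 1 O.
Implicit hydrogens by atom environment:
  7 × C (aromatic): 1 H each → 7
  4 × C (aromatic): no H
  2 × C: 3 H each → 6
  1 × C: 2 H
  1 × N (aromatic): no H
  1 × O: no H
  Total hydrogens = 15.
Molecular formula: C14H15NO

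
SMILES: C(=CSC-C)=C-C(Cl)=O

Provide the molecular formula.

Heavy atoms from the SMILES: 6 C, 1 Cl, 1 O, 1 S.
Implicit hydrogens by atom environment:
  2 × C: 1 H each → 2
  2 × C: no H
  1 × C: 3 H
  1 × C: 2 H
  1 × Cl: no H
  1 × O: no H
  1 × S: no H
  Total hydrogens = 7.
Molecular formula: C6H7ClOS

C6H7ClOS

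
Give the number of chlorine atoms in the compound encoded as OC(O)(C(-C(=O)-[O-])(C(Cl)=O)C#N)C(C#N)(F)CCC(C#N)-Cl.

2

The symbol for chlorine appears 2 times in the SMILES.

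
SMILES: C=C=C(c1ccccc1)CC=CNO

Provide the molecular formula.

C12H13NO

Heavy atoms from the SMILES: 12 C, 1 N, 1 O.
Implicit hydrogens by atom environment:
  5 × C (aromatic): 1 H each → 5
  2 × C: 2 H each → 4
  2 × C: 1 H each → 2
  2 × C: no H
  1 × C (aromatic): no H
  1 × N: 1 H
  1 × O: 1 H
  Total hydrogens = 13.
Molecular formula: C12H13NO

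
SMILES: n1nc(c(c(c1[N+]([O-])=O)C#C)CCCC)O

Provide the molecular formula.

C10H11N3O3

Heavy atoms from the SMILES: 10 C, 3 N, 3 O.
Implicit hydrogens by atom environment:
  4 × C (aromatic): no H
  3 × C: 2 H each → 6
  2 × N (aromatic): no H
  1 × C: 3 H
  1 × C: 1 H
  1 × C: no H
  1 × N (charge +1): no H
  1 × O: 1 H
  1 × O: no H
  1 × O (charge -1): no H
  Total hydrogens = 11.
Molecular formula: C10H11N3O3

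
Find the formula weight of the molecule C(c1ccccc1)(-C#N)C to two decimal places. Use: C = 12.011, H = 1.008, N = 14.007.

Molecular formula: C9H9N.
M = 9×12.011 + 9×1.008 + 1×14.007 = 131.18 g/mol.

131.18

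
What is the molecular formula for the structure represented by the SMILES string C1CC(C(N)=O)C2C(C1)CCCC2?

Heavy atoms from the SMILES: 11 C, 1 N, 1 O.
Implicit hydrogens by atom environment:
  7 × C: 2 H each → 14
  3 × C: 1 H each → 3
  1 × C: no H
  1 × N: 2 H
  1 × O: no H
  Total hydrogens = 19.
Molecular formula: C11H19NO

C11H19NO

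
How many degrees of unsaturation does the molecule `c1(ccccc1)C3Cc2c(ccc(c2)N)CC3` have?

Molecular formula from the SMILES: C16H17N.
DoU = (2C + 2 + N − H − X)/2 = (2·16 + 2 + 1 − 17 − 0)/2 = 18/2 = 9.
(Structurally: 3 ring(s) + 6 π bond(s) = 9.)

9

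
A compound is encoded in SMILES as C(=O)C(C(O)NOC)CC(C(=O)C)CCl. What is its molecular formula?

C9H16ClNO4

Heavy atoms from the SMILES: 9 C, 1 Cl, 1 N, 4 O.
Implicit hydrogens by atom environment:
  4 × C: 1 H each → 4
  3 × O: no H
  2 × C: 3 H each → 6
  2 × C: 2 H each → 4
  1 × C: no H
  1 × Cl: no H
  1 × N: 1 H
  1 × O: 1 H
  Total hydrogens = 16.
Molecular formula: C9H16ClNO4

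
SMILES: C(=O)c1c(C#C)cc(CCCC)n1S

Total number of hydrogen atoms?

13

Hydrogens are implicit in SMILES; fill each atom to its normal valence:
  3 × C: 2 H each → 6
  3 × C (aromatic): no H
  2 × C: 1 H each → 2
  1 × C: 3 H
  1 × C (aromatic): 1 H
  1 × C: no H
  1 × N (aromatic): no H
  1 × O: no H
  1 × S: 1 H
  Total hydrogens = 13.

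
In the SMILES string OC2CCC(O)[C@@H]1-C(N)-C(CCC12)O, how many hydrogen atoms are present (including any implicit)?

Hydrogens are implicit in SMILES; fill each atom to its normal valence:
  6 × C: 1 H each → 6
  4 × C: 2 H each → 8
  3 × O: 1 H each → 3
  1 × N: 2 H
  Total hydrogens = 19.

19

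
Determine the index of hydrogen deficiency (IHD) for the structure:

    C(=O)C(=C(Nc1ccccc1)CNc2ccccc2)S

Molecular formula from the SMILES: C16H16N2OS.
DoU = (2C + 2 + N − H − X)/2 = (2·16 + 2 + 2 − 16 − 0)/2 = 20/2 = 10.
(Structurally: 2 ring(s) + 8 π bond(s) = 10.)

10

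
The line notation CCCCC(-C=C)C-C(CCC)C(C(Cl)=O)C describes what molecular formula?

C15H27ClO

Heavy atoms from the SMILES: 15 C, 1 Cl, 1 O.
Implicit hydrogens by atom environment:
  7 × C: 2 H each → 14
  4 × C: 1 H each → 4
  3 × C: 3 H each → 9
  1 × C: no H
  1 × Cl: no H
  1 × O: no H
  Total hydrogens = 27.
Molecular formula: C15H27ClO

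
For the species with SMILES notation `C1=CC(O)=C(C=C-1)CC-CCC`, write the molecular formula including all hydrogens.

C11H16O

Heavy atoms from the SMILES: 11 C, 1 O.
Implicit hydrogens by atom environment:
  4 × C: 2 H each → 8
  4 × C (aromatic): 1 H each → 4
  2 × C (aromatic): no H
  1 × C: 3 H
  1 × O: 1 H
  Total hydrogens = 16.
Molecular formula: C11H16O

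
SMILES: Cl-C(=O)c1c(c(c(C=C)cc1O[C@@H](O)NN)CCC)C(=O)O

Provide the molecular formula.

Heavy atoms from the SMILES: 14 C, 1 Cl, 2 N, 5 O.
Implicit hydrogens by atom environment:
  5 × C (aromatic): no H
  3 × C: 2 H each → 6
  3 × O: no H
  2 × C: 1 H each → 2
  2 × C: no H
  2 × O: 1 H each → 2
  1 × C: 3 H
  1 × C (aromatic): 1 H
  1 × Cl: no H
  1 × N: 2 H
  1 × N: 1 H
  Total hydrogens = 17.
Molecular formula: C14H17ClN2O5

C14H17ClN2O5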